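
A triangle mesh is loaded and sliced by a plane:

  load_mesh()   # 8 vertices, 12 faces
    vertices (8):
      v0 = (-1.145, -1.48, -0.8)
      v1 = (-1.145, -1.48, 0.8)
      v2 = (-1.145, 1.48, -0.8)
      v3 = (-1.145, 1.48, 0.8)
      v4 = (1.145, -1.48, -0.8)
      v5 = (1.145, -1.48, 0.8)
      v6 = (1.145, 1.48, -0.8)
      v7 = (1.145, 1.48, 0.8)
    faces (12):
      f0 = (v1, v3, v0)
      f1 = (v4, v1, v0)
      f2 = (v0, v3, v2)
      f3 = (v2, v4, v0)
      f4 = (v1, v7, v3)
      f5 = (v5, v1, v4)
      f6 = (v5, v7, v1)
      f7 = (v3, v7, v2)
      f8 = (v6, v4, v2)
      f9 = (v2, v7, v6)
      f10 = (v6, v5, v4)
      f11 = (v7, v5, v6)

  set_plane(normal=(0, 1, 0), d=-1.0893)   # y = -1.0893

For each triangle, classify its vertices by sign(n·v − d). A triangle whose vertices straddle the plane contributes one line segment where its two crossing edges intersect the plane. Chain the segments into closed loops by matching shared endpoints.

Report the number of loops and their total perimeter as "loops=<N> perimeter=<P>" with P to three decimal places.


Straddling triangles (8 of 12):
  (v1,v3,v0) [-+-] → (-1.145, -1.0893, 0.8)–(-1.145, -1.0893, -0.588811)  len=1.3888
  (v0,v3,v2) [-++] → (-1.145, -1.0893, -0.588811)–(-1.145, -1.0893, -0.8)  len=0.2112
  (v2,v4,v0) [+--] → (0.842735, -1.0893, -0.8)–(-1.145, -1.0893, -0.8)  len=1.9877
  (v1,v7,v3) [-++] → (-0.842735, -1.0893, 0.8)–(-1.145, -1.0893, 0.8)  len=0.3023
  (v5,v7,v1) [-+-] → (1.145, -1.0893, 0.8)–(-0.842735, -1.0893, 0.8)  len=1.9877
  (v6,v4,v2) [+-+] → (1.145, -1.0893, -0.8)–(0.842735, -1.0893, -0.8)  len=0.3023
  (v6,v5,v4) [+--] → (1.145, -1.0893, 0.588811)–(1.145, -1.0893, -0.8)  len=1.3888
  (v7,v5,v6) [+-+] → (1.145, -1.0893, 0.8)–(1.145, -1.0893, 0.588811)  len=0.2112

Chained into 1 loop(s):
  loop 1: 8 segments, perimeter = 7.7800
Total perimeter = 7.780

loops=1 perimeter=7.780


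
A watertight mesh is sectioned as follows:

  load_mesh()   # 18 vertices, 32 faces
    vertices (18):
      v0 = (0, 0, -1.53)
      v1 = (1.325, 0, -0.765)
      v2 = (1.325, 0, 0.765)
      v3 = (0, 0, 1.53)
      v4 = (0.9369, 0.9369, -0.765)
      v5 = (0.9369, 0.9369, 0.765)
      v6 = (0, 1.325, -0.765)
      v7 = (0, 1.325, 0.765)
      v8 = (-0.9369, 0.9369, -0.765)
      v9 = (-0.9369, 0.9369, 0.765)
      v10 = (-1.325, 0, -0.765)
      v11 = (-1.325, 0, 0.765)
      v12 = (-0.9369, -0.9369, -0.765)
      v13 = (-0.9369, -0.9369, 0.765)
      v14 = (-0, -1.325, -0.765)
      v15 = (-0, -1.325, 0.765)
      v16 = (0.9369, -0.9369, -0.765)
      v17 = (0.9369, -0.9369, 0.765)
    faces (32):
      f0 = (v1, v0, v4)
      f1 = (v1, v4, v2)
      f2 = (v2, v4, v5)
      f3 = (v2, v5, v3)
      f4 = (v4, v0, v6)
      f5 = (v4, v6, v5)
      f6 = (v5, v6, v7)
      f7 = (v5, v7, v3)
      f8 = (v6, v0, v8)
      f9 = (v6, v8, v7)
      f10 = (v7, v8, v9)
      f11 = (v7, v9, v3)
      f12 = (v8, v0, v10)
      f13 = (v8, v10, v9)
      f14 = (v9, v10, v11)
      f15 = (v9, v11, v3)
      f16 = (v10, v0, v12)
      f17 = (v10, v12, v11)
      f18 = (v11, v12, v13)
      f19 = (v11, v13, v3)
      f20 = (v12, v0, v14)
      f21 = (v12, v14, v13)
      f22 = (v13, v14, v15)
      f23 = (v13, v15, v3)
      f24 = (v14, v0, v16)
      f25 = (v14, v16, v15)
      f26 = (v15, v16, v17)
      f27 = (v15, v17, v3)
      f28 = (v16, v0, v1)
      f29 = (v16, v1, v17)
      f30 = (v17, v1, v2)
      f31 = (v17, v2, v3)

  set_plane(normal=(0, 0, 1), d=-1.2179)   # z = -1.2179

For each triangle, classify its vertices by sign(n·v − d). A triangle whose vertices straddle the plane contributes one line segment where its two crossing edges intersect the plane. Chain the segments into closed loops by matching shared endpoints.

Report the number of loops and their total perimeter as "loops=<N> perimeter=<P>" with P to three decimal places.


loops=1 perimeter=3.310

Straddling triangles (8 of 32):
  (v1,v0,v4) [+-+] → (0.540565, 0, -1.2179)–(0.382231, 0.382231, -1.2179)  len=0.4137
  (v4,v0,v6) [+-+] → (0.382231, 0.382231, -1.2179)–(0, 0.540565, -1.2179)  len=0.4137
  (v6,v0,v8) [+-+] → (0, 0.540565, -1.2179)–(-0.382231, 0.382231, -1.2179)  len=0.4137
  (v8,v0,v10) [+-+] → (-0.382231, 0.382231, -1.2179)–(-0.540565, 0, -1.2179)  len=0.4137
  (v10,v0,v12) [+-+] → (-0.540565, 0, -1.2179)–(-0.382231, -0.382231, -1.2179)  len=0.4137
  (v12,v0,v14) [+-+] → (-0.382231, -0.382231, -1.2179)–(0, -0.540565, -1.2179)  len=0.4137
  (v14,v0,v16) [+-+] → (0, -0.540565, -1.2179)–(0.382231, -0.382231, -1.2179)  len=0.4137
  (v16,v0,v1) [+-+] → (0.382231, -0.382231, -1.2179)–(0.540565, 0, -1.2179)  len=0.4137

Chained into 1 loop(s):
  loop 1: 8 segments, perimeter = 3.3098
Total perimeter = 3.310


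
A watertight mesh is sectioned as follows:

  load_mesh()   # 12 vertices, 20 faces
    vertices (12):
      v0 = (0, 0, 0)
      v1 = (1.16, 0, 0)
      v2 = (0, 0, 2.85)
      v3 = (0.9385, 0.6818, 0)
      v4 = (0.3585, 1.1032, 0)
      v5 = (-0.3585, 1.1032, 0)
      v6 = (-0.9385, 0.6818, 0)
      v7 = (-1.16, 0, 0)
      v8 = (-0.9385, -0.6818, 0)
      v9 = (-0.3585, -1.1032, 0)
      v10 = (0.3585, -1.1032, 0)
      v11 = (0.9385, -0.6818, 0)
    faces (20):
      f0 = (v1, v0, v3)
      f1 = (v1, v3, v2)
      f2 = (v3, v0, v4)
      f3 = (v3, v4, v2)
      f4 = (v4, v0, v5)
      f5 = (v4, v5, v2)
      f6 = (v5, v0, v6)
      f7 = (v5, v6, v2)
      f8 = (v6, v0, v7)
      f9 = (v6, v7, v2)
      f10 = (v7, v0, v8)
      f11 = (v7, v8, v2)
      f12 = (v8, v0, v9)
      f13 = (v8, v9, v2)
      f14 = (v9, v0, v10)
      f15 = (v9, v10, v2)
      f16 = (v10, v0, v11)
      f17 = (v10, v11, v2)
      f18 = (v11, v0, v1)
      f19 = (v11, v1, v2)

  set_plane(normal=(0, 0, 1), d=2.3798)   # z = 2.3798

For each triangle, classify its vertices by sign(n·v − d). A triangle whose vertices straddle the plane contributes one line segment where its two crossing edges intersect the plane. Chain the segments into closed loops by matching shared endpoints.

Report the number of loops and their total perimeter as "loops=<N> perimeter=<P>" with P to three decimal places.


Straddling triangles (10 of 20):
  (v1,v3,v2) [--+] → (0.154836, 0.112485, 2.3798)–(0.19138, 0, 2.3798)  len=0.1183
  (v3,v4,v2) [--+] → (0.0591462, 0.182009, 2.3798)–(0.154836, 0.112485, 2.3798)  len=0.1183
  (v4,v5,v2) [--+] → (-0.0591462, 0.182009, 2.3798)–(0.0591462, 0.182009, 2.3798)  len=0.1183
  (v5,v6,v2) [--+] → (-0.154836, 0.112485, 2.3798)–(-0.0591462, 0.182009, 2.3798)  len=0.1183
  (v6,v7,v2) [--+] → (-0.19138, 0, 2.3798)–(-0.154836, 0.112485, 2.3798)  len=0.1183
  (v7,v8,v2) [--+] → (-0.154836, -0.112485, 2.3798)–(-0.19138, 0, 2.3798)  len=0.1183
  (v8,v9,v2) [--+] → (-0.0591462, -0.182009, 2.3798)–(-0.154836, -0.112485, 2.3798)  len=0.1183
  (v9,v10,v2) [--+] → (0.0591462, -0.182009, 2.3798)–(-0.0591462, -0.182009, 2.3798)  len=0.1183
  (v10,v11,v2) [--+] → (0.154836, -0.112485, 2.3798)–(0.0591462, -0.182009, 2.3798)  len=0.1183
  (v11,v1,v2) [--+] → (0.19138, 0, 2.3798)–(0.154836, -0.112485, 2.3798)  len=0.1183

Chained into 1 loop(s):
  loop 1: 10 segments, perimeter = 1.1828
Total perimeter = 1.183

loops=1 perimeter=1.183


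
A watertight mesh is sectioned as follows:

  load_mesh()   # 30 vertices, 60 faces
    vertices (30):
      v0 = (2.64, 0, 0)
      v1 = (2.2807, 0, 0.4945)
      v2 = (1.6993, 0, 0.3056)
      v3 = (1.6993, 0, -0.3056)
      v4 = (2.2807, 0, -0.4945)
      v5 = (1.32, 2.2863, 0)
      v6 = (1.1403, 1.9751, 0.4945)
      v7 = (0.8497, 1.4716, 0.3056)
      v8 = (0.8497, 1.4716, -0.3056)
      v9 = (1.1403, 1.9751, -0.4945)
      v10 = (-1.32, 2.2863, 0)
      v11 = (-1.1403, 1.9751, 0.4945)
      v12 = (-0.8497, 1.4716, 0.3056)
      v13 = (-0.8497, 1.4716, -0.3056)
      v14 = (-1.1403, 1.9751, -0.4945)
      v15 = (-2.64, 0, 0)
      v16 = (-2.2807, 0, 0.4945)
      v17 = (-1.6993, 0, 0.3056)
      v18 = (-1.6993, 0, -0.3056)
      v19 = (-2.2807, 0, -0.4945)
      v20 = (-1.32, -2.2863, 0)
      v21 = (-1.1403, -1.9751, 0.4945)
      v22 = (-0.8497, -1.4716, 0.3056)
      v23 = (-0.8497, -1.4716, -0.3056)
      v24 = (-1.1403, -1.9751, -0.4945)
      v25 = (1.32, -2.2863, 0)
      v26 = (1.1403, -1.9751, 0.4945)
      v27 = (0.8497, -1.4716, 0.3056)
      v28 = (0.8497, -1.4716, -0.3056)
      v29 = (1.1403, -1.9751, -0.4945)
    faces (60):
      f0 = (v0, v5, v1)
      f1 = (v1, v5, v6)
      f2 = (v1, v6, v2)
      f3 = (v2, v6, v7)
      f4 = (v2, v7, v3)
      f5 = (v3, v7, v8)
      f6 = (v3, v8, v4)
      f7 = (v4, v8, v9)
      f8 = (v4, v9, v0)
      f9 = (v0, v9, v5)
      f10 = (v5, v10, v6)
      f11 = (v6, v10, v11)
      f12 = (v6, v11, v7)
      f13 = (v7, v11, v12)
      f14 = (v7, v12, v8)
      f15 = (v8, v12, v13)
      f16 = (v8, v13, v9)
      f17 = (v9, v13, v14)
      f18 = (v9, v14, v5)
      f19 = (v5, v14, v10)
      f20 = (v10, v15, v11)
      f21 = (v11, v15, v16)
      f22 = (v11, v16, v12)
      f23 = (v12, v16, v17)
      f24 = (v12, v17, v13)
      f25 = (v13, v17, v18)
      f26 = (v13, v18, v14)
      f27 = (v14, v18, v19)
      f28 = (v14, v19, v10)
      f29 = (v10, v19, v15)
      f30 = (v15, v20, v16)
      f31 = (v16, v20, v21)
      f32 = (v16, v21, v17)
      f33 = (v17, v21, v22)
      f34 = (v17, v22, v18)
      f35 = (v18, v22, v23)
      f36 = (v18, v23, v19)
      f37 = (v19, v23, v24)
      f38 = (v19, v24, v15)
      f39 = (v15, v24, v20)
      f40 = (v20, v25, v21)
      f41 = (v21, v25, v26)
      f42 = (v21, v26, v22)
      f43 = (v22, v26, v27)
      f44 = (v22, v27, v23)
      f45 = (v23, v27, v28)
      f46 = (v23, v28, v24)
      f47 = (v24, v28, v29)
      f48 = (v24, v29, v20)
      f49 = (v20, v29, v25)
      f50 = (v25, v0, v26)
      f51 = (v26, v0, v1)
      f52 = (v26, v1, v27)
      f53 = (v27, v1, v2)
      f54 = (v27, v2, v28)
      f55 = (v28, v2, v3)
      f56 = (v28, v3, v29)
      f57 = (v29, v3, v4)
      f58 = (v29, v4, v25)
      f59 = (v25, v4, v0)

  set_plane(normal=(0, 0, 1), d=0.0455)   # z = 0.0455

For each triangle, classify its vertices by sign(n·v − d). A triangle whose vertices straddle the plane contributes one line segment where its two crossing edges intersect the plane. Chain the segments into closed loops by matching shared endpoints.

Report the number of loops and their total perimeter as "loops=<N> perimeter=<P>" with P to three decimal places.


Straddling triangles (24 of 60):
  (v0,v5,v1) [--+] → (1.4084, 2.07593, 0.0455)–(2.60694, 0, 0.0455)  len=2.3971
  (v1,v5,v6) [+-+] → (1.4084, 2.07593, 0.0455)–(1.30347, 2.25767, 0.0455)  len=0.2099
  (v2,v7,v3) [++-] → (1.21125, 0.845351, 0.0455)–(1.6993, 0, 0.0455)  len=0.9761
  (v3,v7,v8) [-+-] → (1.21125, 0.845351, 0.0455)–(0.8497, 1.4716, 0.0455)  len=0.7231
  (v5,v10,v6) [--+] → (-1.09362, 2.25767, 0.0455)–(1.30347, 2.25767, 0.0455)  len=2.3971
  (v6,v10,v11) [+-+] → (-1.09362, 2.25767, 0.0455)–(-1.30347, 2.25767, 0.0455)  len=0.2098
  (v7,v12,v8) [++-] → (-0.12651, 1.4716, 0.0455)–(0.8497, 1.4716, 0.0455)  len=0.9762
  (v8,v12,v13) [-+-] → (-0.12651, 1.4716, 0.0455)–(-0.8497, 1.4716, 0.0455)  len=0.7232
  (v10,v15,v11) [--+] → (-2.50201, 0.181733, 0.0455)–(-1.30347, 2.25767, 0.0455)  len=2.3971
  (v11,v15,v16) [+-+] → (-2.50201, 0.181733, 0.0455)–(-2.60694, 0, 0.0455)  len=0.2099
  (v12,v17,v13) [++-] → (-1.33775, 0.626249, 0.0455)–(-0.8497, 1.4716, 0.0455)  len=0.9761
  (v13,v17,v18) [-+-] → (-1.33775, 0.626249, 0.0455)–(-1.6993, 0, 0.0455)  len=0.7231
  (v15,v20,v16) [--+] → (-1.4084, -2.07593, 0.0455)–(-2.60694, 0, 0.0455)  len=2.3971
  (v16,v20,v21) [+-+] → (-1.4084, -2.07593, 0.0455)–(-1.30347, -2.25767, 0.0455)  len=0.2099
  (v17,v22,v18) [++-] → (-1.21125, -0.845351, 0.0455)–(-1.6993, 0, 0.0455)  len=0.9761
  (v18,v22,v23) [-+-] → (-1.21125, -0.845351, 0.0455)–(-0.8497, -1.4716, 0.0455)  len=0.7231
  (v20,v25,v21) [--+] → (1.09362, -2.25767, 0.0455)–(-1.30347, -2.25767, 0.0455)  len=2.3971
  (v21,v25,v26) [+-+] → (1.09362, -2.25767, 0.0455)–(1.30347, -2.25767, 0.0455)  len=0.2098
  (v22,v27,v23) [++-] → (0.12651, -1.4716, 0.0455)–(-0.8497, -1.4716, 0.0455)  len=0.9762
  (v23,v27,v28) [-+-] → (0.12651, -1.4716, 0.0455)–(0.8497, -1.4716, 0.0455)  len=0.7232
  (v25,v0,v26) [--+] → (2.50201, -0.181733, 0.0455)–(1.30347, -2.25767, 0.0455)  len=2.3971
  (v26,v0,v1) [+-+] → (2.50201, -0.181733, 0.0455)–(2.60694, 0, 0.0455)  len=0.2099
  (v27,v2,v28) [++-] → (1.33775, -0.626249, 0.0455)–(0.8497, -1.4716, 0.0455)  len=0.9761
  (v28,v2,v3) [-+-] → (1.33775, -0.626249, 0.0455)–(1.6993, 0, 0.0455)  len=0.7231

Chained into 2 loop(s):
  loop 1: 12 segments, perimeter = 15.6416
  loop 2: 12 segments, perimeter = 10.1958
Total perimeter = 25.837

loops=2 perimeter=25.837


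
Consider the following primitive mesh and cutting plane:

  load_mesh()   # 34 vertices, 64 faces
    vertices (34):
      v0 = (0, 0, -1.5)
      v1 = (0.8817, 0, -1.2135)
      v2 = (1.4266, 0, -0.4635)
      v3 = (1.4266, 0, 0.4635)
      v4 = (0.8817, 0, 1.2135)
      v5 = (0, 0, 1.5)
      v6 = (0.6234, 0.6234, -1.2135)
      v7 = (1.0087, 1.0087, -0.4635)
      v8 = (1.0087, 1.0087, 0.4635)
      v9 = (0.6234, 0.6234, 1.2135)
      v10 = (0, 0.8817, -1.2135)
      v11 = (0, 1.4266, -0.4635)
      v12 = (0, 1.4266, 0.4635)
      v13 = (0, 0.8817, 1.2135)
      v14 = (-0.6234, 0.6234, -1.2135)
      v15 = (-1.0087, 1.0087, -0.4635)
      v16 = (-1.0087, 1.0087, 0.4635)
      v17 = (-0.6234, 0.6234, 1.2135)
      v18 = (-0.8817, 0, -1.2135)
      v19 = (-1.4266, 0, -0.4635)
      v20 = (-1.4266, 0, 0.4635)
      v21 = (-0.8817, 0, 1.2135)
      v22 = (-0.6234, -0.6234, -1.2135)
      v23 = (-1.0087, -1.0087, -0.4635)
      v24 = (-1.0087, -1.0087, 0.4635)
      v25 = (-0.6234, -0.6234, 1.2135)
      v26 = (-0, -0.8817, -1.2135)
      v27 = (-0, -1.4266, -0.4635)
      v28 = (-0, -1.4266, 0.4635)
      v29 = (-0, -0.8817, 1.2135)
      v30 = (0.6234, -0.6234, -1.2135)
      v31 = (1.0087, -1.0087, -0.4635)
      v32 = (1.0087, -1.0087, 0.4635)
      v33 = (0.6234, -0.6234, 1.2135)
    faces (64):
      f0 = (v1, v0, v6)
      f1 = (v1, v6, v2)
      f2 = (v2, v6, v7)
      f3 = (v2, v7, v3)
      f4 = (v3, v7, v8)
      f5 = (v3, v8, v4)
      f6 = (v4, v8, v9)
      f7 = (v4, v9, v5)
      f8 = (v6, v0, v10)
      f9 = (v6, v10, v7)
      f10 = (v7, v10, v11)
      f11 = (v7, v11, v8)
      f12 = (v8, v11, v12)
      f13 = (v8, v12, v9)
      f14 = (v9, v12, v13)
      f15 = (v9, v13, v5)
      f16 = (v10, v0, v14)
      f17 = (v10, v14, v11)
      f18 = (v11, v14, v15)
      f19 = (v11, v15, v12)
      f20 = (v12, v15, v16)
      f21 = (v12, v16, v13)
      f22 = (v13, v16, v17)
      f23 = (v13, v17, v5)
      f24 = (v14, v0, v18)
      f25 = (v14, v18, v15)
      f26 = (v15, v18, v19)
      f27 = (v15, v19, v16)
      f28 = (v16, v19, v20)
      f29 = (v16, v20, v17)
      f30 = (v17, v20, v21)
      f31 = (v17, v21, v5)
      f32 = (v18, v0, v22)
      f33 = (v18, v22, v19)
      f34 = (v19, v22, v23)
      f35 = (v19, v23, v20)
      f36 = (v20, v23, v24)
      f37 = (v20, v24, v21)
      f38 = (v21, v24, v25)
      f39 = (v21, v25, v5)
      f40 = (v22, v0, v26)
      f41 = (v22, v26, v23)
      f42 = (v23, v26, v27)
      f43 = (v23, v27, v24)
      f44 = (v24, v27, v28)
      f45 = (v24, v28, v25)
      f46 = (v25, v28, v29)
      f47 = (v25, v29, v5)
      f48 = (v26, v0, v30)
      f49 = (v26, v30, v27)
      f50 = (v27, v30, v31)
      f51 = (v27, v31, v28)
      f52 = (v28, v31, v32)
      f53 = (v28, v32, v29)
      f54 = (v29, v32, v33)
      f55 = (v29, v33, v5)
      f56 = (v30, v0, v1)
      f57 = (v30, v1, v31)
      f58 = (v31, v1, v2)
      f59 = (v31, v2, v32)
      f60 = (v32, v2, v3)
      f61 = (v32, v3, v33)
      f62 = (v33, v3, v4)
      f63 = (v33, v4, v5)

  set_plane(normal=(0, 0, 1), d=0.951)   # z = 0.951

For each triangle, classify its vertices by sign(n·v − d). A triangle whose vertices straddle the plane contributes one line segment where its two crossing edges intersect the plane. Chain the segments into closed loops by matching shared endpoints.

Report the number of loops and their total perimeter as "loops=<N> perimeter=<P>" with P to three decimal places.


Straddling triangles (16 of 64):
  (v3,v8,v4) [--+] → (0.92615, 0.353045, 0.951)–(1.07242, 0, 0.951)  len=0.3821
  (v4,v8,v9) [+-+] → (0.92615, 0.353045, 0.951)–(0.758255, 0.758255, 0.951)  len=0.4386
  (v8,v12,v9) [--+] → (0.40521, 0.90452, 0.951)–(0.758255, 0.758255, 0.951)  len=0.3821
  (v9,v12,v13) [+-+] → (0.40521, 0.90452, 0.951)–(0, 1.07242, 0.951)  len=0.4386
  (v12,v16,v13) [--+] → (-0.353045, 0.92615, 0.951)–(0, 1.07242, 0.951)  len=0.3821
  (v13,v16,v17) [+-+] → (-0.353045, 0.92615, 0.951)–(-0.758255, 0.758255, 0.951)  len=0.4386
  (v16,v20,v17) [--+] → (-0.90452, 0.40521, 0.951)–(-0.758255, 0.758255, 0.951)  len=0.3821
  (v17,v20,v21) [+-+] → (-0.90452, 0.40521, 0.951)–(-1.07242, 0, 0.951)  len=0.4386
  (v20,v24,v21) [--+] → (-0.92615, -0.353045, 0.951)–(-1.07242, 0, 0.951)  len=0.3821
  (v21,v24,v25) [+-+] → (-0.92615, -0.353045, 0.951)–(-0.758255, -0.758255, 0.951)  len=0.4386
  (v24,v28,v25) [--+] → (-0.40521, -0.90452, 0.951)–(-0.758255, -0.758255, 0.951)  len=0.3821
  (v25,v28,v29) [+-+] → (-0.40521, -0.90452, 0.951)–(0, -1.07242, 0.951)  len=0.4386
  (v28,v32,v29) [--+] → (0.353045, -0.92615, 0.951)–(0, -1.07242, 0.951)  len=0.3821
  (v29,v32,v33) [+-+] → (0.353045, -0.92615, 0.951)–(0.758255, -0.758255, 0.951)  len=0.4386
  (v32,v3,v33) [--+] → (0.90452, -0.40521, 0.951)–(0.758255, -0.758255, 0.951)  len=0.3821
  (v33,v3,v4) [+-+] → (0.90452, -0.40521, 0.951)–(1.07242, 0, 0.951)  len=0.4386

Chained into 1 loop(s):
  loop 1: 16 segments, perimeter = 6.5661
Total perimeter = 6.566

loops=1 perimeter=6.566


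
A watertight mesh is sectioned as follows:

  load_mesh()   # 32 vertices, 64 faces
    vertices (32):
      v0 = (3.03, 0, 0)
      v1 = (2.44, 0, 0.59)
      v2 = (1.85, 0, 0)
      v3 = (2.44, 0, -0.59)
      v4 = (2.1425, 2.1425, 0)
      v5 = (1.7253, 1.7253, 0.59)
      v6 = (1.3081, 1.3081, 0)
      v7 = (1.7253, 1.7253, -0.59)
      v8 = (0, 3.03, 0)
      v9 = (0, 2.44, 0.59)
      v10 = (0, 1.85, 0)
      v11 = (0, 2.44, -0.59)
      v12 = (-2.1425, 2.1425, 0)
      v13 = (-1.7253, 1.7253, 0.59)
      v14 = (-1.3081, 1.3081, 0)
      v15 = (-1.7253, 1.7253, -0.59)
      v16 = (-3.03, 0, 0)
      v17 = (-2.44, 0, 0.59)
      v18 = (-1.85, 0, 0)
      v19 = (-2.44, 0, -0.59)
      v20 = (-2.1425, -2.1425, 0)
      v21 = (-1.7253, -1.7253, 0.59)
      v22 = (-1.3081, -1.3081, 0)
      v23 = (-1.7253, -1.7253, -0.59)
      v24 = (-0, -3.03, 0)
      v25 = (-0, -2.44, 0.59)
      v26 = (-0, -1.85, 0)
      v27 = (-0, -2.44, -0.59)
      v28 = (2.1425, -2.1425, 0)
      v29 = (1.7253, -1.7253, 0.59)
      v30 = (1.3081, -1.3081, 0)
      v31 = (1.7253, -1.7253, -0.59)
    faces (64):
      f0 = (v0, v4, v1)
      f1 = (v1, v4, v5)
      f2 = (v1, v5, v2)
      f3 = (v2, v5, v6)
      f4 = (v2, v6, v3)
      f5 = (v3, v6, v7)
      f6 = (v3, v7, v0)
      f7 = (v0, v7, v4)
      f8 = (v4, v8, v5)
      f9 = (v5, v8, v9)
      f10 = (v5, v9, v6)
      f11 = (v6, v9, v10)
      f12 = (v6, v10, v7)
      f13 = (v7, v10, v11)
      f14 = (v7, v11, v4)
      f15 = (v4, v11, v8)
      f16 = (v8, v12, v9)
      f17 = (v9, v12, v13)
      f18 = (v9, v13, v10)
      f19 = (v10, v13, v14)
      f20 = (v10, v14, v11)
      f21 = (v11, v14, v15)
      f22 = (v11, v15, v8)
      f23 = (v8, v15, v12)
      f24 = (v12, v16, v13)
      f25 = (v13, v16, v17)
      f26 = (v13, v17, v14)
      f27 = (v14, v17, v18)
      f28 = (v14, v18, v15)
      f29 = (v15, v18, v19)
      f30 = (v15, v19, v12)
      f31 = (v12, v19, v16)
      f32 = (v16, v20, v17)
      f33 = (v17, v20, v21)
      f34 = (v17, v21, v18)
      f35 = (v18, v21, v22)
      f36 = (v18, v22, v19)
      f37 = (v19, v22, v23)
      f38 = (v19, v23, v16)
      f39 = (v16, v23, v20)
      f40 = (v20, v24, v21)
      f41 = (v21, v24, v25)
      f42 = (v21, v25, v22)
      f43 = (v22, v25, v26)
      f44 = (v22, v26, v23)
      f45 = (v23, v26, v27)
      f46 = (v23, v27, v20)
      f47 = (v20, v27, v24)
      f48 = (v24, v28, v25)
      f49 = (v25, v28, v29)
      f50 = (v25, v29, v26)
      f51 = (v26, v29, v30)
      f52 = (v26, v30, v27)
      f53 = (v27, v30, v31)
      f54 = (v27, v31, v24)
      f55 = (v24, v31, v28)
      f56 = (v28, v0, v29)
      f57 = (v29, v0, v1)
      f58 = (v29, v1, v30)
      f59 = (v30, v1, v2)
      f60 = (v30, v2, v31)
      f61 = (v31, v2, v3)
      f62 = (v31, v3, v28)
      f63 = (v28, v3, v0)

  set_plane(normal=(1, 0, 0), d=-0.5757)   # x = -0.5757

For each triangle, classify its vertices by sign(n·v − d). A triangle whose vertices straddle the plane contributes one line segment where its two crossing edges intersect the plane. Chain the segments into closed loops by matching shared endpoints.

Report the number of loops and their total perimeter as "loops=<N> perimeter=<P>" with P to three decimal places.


Straddling triangles (16 of 64):
  (v8,v12,v9) [+-+] → (-0.5757, 2.79152, 0)–(-0.5757, 2.36006, 0.431464)  len=0.6102
  (v9,v12,v13) [+--] → (-0.5757, 2.36006, 0.431464)–(-0.5757, 2.20152, 0.59)  len=0.2242
  (v9,v13,v10) [+-+] → (-0.5757, 2.20152, 0.59)–(-0.5757, 1.80839, 0.196872)  len=0.5560
  (v10,v13,v14) [+--] → (-0.5757, 1.80839, 0.196872)–(-0.5757, 1.61151, 0)  len=0.2784
  (v10,v14,v11) [+-+] → (-0.5757, 1.61151, 0)–(-0.5757, 1.94185, -0.330339)  len=0.4672
  (v11,v14,v15) [+--] → (-0.5757, 1.94185, -0.330339)–(-0.5757, 2.20152, -0.59)  len=0.3672
  (v11,v15,v8) [+-+] → (-0.5757, 2.20152, -0.59)–(-0.5757, 2.59465, -0.196872)  len=0.5560
  (v8,v15,v12) [+--] → (-0.5757, 2.59465, -0.196872)–(-0.5757, 2.79152, 0)  len=0.2784
  (v20,v24,v21) [-+-] → (-0.5757, -2.79152, 0)–(-0.5757, -2.59465, 0.196872)  len=0.2784
  (v21,v24,v25) [-++] → (-0.5757, -2.59465, 0.196872)–(-0.5757, -2.20152, 0.59)  len=0.5560
  (v21,v25,v22) [-+-] → (-0.5757, -2.20152, 0.59)–(-0.5757, -1.94185, 0.330339)  len=0.3672
  (v22,v25,v26) [-++] → (-0.5757, -1.94185, 0.330339)–(-0.5757, -1.61151, 0)  len=0.4672
  (v22,v26,v23) [-+-] → (-0.5757, -1.61151, 0)–(-0.5757, -1.80839, -0.196872)  len=0.2784
  (v23,v26,v27) [-++] → (-0.5757, -1.80839, -0.196872)–(-0.5757, -2.20152, -0.59)  len=0.5560
  (v23,v27,v20) [-+-] → (-0.5757, -2.20152, -0.59)–(-0.5757, -2.36006, -0.431464)  len=0.2242
  (v20,v27,v24) [-++] → (-0.5757, -2.36006, -0.431464)–(-0.5757, -2.79152, 0)  len=0.6102

Chained into 2 loop(s):
  loop 1: 8 segments, perimeter = 3.3376
  loop 2: 8 segments, perimeter = 3.3376
Total perimeter = 6.675

loops=2 perimeter=6.675


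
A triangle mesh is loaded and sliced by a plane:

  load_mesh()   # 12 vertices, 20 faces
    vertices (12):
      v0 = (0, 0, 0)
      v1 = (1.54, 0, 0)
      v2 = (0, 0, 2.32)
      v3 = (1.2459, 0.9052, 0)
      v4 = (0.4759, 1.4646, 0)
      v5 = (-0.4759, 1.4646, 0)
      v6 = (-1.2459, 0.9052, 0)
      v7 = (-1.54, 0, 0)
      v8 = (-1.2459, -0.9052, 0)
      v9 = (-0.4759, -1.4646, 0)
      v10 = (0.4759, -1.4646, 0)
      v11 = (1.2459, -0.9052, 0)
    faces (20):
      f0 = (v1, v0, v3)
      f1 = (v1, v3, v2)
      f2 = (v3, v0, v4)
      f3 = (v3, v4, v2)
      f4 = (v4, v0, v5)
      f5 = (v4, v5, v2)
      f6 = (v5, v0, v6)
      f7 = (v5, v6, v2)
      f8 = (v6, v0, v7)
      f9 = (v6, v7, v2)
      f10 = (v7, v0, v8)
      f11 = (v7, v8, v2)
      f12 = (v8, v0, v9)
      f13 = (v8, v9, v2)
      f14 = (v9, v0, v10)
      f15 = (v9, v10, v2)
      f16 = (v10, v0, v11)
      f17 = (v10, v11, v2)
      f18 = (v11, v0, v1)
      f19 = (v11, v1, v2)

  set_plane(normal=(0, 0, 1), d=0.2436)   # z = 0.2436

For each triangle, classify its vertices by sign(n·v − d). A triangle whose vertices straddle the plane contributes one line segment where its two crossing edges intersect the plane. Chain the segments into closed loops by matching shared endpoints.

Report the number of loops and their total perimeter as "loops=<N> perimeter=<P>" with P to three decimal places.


Straddling triangles (10 of 20):
  (v1,v3,v2) [--+] → (1.11508, 0.810154, 0.2436)–(1.3783, 0, 0.2436)  len=0.8518
  (v3,v4,v2) [--+] → (0.42593, 1.31082, 0.2436)–(1.11508, 0.810154, 0.2436)  len=0.8518
  (v4,v5,v2) [--+] → (-0.42593, 1.31082, 0.2436)–(0.42593, 1.31082, 0.2436)  len=0.8519
  (v5,v6,v2) [--+] → (-1.11508, 0.810154, 0.2436)–(-0.42593, 1.31082, 0.2436)  len=0.8518
  (v6,v7,v2) [--+] → (-1.3783, 0, 0.2436)–(-1.11508, 0.810154, 0.2436)  len=0.8518
  (v7,v8,v2) [--+] → (-1.11508, -0.810154, 0.2436)–(-1.3783, 0, 0.2436)  len=0.8518
  (v8,v9,v2) [--+] → (-0.42593, -1.31082, 0.2436)–(-1.11508, -0.810154, 0.2436)  len=0.8518
  (v9,v10,v2) [--+] → (0.42593, -1.31082, 0.2436)–(-0.42593, -1.31082, 0.2436)  len=0.8519
  (v10,v11,v2) [--+] → (1.11508, -0.810154, 0.2436)–(0.42593, -1.31082, 0.2436)  len=0.8518
  (v11,v1,v2) [--+] → (1.3783, 0, 0.2436)–(1.11508, -0.810154, 0.2436)  len=0.8518

Chained into 1 loop(s):
  loop 1: 10 segments, perimeter = 8.5184
Total perimeter = 8.518

loops=1 perimeter=8.518


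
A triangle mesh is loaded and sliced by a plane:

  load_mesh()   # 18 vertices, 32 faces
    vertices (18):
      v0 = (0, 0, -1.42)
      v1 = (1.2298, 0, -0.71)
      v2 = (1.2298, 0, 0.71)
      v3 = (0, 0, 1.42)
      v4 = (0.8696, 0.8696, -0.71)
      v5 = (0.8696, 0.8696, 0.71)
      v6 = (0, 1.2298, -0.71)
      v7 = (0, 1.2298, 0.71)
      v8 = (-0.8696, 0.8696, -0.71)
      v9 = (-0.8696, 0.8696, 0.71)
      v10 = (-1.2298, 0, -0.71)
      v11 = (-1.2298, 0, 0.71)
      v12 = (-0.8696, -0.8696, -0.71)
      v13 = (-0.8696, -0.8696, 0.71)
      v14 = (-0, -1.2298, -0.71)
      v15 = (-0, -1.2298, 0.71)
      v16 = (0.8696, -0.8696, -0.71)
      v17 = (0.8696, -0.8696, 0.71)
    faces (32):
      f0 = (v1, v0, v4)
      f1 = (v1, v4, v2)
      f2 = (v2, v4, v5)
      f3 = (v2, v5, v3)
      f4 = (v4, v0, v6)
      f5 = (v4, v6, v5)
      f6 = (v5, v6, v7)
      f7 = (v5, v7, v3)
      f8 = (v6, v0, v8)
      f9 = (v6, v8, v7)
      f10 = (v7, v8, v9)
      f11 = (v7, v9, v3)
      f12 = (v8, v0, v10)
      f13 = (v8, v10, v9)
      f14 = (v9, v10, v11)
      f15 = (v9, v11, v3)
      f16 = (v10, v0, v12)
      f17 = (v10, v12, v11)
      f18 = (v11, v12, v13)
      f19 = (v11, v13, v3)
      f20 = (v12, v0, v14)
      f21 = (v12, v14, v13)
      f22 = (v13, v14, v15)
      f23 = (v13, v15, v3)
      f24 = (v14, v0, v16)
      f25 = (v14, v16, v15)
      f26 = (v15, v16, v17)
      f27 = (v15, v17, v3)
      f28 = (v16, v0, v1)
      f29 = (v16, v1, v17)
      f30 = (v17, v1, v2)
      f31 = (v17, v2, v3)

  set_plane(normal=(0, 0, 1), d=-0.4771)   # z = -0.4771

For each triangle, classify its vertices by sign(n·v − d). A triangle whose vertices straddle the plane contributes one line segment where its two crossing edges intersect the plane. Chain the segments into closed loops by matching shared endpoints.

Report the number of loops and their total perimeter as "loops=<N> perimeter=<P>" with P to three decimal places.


Straddling triangles (16 of 32):
  (v1,v4,v2) [--+] → (0.928678, 0.726973, -0.4771)–(1.2298, 0, -0.4771)  len=0.7869
  (v2,v4,v5) [+-+] → (0.928678, 0.726973, -0.4771)–(0.8696, 0.8696, -0.4771)  len=0.1544
  (v4,v6,v5) [--+] → (0.142627, 1.17072, -0.4771)–(0.8696, 0.8696, -0.4771)  len=0.7869
  (v5,v6,v7) [+-+] → (0.142627, 1.17072, -0.4771)–(0, 1.2298, -0.4771)  len=0.1544
  (v6,v8,v7) [--+] → (-0.726973, 0.928678, -0.4771)–(0, 1.2298, -0.4771)  len=0.7869
  (v7,v8,v9) [+-+] → (-0.726973, 0.928678, -0.4771)–(-0.8696, 0.8696, -0.4771)  len=0.1544
  (v8,v10,v9) [--+] → (-1.17072, 0.142627, -0.4771)–(-0.8696, 0.8696, -0.4771)  len=0.7869
  (v9,v10,v11) [+-+] → (-1.17072, 0.142627, -0.4771)–(-1.2298, 0, -0.4771)  len=0.1544
  (v10,v12,v11) [--+] → (-0.928678, -0.726973, -0.4771)–(-1.2298, 0, -0.4771)  len=0.7869
  (v11,v12,v13) [+-+] → (-0.928678, -0.726973, -0.4771)–(-0.8696, -0.8696, -0.4771)  len=0.1544
  (v12,v14,v13) [--+] → (-0.142627, -1.17072, -0.4771)–(-0.8696, -0.8696, -0.4771)  len=0.7869
  (v13,v14,v15) [+-+] → (-0.142627, -1.17072, -0.4771)–(0, -1.2298, -0.4771)  len=0.1544
  (v14,v16,v15) [--+] → (0.726973, -0.928678, -0.4771)–(0, -1.2298, -0.4771)  len=0.7869
  (v15,v16,v17) [+-+] → (0.726973, -0.928678, -0.4771)–(0.8696, -0.8696, -0.4771)  len=0.1544
  (v16,v1,v17) [--+] → (1.17072, -0.142627, -0.4771)–(0.8696, -0.8696, -0.4771)  len=0.7869
  (v17,v1,v2) [+-+] → (1.17072, -0.142627, -0.4771)–(1.2298, 0, -0.4771)  len=0.1544

Chained into 1 loop(s):
  loop 1: 16 segments, perimeter = 7.5300
Total perimeter = 7.530

loops=1 perimeter=7.530


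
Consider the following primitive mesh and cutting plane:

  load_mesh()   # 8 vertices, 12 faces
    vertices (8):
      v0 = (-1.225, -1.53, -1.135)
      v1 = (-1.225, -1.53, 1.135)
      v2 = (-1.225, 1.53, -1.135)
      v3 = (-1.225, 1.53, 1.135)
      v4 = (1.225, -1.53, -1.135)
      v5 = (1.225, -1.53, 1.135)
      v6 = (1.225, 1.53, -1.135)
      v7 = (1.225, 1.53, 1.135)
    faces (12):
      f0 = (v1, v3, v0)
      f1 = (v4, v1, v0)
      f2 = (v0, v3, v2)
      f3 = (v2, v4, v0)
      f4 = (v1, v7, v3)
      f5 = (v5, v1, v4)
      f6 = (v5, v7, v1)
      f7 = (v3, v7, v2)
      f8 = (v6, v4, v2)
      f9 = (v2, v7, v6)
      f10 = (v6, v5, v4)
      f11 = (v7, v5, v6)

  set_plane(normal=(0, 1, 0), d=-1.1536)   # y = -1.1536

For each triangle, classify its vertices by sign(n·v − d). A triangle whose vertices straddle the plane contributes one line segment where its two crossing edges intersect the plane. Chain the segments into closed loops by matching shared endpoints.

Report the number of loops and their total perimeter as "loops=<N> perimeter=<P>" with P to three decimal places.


Straddling triangles (8 of 12):
  (v1,v3,v0) [-+-] → (-1.225, -1.1536, 1.135)–(-1.225, -1.1536, -0.855775)  len=1.9908
  (v0,v3,v2) [-++] → (-1.225, -1.1536, -0.855775)–(-1.225, -1.1536, -1.135)  len=0.2792
  (v2,v4,v0) [+--] → (0.923634, -1.1536, -1.135)–(-1.225, -1.1536, -1.135)  len=2.1486
  (v1,v7,v3) [-++] → (-0.923634, -1.1536, 1.135)–(-1.225, -1.1536, 1.135)  len=0.3014
  (v5,v7,v1) [-+-] → (1.225, -1.1536, 1.135)–(-0.923634, -1.1536, 1.135)  len=2.1486
  (v6,v4,v2) [+-+] → (1.225, -1.1536, -1.135)–(0.923634, -1.1536, -1.135)  len=0.3014
  (v6,v5,v4) [+--] → (1.225, -1.1536, 0.855775)–(1.225, -1.1536, -1.135)  len=1.9908
  (v7,v5,v6) [+-+] → (1.225, -1.1536, 1.135)–(1.225, -1.1536, 0.855775)  len=0.2792

Chained into 1 loop(s):
  loop 1: 8 segments, perimeter = 9.4400
Total perimeter = 9.440

loops=1 perimeter=9.440


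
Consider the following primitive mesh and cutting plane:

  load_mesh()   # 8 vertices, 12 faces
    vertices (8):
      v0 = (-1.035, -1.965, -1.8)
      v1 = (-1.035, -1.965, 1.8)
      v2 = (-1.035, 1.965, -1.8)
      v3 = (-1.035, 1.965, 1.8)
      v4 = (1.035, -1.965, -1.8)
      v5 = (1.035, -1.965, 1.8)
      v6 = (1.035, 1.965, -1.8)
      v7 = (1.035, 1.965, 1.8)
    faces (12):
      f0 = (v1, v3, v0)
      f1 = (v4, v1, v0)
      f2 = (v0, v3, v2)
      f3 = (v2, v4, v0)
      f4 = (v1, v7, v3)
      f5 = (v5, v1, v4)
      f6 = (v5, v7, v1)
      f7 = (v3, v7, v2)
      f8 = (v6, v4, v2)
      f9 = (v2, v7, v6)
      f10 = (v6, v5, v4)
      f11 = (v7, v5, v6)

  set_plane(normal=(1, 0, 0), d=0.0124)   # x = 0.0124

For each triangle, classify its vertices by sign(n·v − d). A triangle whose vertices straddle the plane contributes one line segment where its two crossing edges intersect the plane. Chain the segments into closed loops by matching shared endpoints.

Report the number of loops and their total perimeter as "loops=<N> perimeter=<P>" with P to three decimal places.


Straddling triangles (8 of 12):
  (v4,v1,v0) [+--] → (0.0124, -1.965, -0.0215652)–(0.0124, -1.965, -1.8)  len=1.7784
  (v2,v4,v0) [-+-] → (0.0124, -0.023542, -1.8)–(0.0124, -1.965, -1.8)  len=1.9415
  (v1,v7,v3) [-+-] → (0.0124, 0.023542, 1.8)–(0.0124, 1.965, 1.8)  len=1.9415
  (v5,v1,v4) [+-+] → (0.0124, -1.965, 1.8)–(0.0124, -1.965, -0.0215652)  len=1.8216
  (v5,v7,v1) [++-] → (0.0124, 0.023542, 1.8)–(0.0124, -1.965, 1.8)  len=1.9885
  (v3,v7,v2) [-+-] → (0.0124, 1.965, 1.8)–(0.0124, 1.965, 0.0215652)  len=1.7784
  (v6,v4,v2) [++-] → (0.0124, -0.023542, -1.8)–(0.0124, 1.965, -1.8)  len=1.9885
  (v2,v7,v6) [-++] → (0.0124, 1.965, 0.0215652)–(0.0124, 1.965, -1.8)  len=1.8216

Chained into 1 loop(s):
  loop 1: 8 segments, perimeter = 15.0600
Total perimeter = 15.060

loops=1 perimeter=15.060


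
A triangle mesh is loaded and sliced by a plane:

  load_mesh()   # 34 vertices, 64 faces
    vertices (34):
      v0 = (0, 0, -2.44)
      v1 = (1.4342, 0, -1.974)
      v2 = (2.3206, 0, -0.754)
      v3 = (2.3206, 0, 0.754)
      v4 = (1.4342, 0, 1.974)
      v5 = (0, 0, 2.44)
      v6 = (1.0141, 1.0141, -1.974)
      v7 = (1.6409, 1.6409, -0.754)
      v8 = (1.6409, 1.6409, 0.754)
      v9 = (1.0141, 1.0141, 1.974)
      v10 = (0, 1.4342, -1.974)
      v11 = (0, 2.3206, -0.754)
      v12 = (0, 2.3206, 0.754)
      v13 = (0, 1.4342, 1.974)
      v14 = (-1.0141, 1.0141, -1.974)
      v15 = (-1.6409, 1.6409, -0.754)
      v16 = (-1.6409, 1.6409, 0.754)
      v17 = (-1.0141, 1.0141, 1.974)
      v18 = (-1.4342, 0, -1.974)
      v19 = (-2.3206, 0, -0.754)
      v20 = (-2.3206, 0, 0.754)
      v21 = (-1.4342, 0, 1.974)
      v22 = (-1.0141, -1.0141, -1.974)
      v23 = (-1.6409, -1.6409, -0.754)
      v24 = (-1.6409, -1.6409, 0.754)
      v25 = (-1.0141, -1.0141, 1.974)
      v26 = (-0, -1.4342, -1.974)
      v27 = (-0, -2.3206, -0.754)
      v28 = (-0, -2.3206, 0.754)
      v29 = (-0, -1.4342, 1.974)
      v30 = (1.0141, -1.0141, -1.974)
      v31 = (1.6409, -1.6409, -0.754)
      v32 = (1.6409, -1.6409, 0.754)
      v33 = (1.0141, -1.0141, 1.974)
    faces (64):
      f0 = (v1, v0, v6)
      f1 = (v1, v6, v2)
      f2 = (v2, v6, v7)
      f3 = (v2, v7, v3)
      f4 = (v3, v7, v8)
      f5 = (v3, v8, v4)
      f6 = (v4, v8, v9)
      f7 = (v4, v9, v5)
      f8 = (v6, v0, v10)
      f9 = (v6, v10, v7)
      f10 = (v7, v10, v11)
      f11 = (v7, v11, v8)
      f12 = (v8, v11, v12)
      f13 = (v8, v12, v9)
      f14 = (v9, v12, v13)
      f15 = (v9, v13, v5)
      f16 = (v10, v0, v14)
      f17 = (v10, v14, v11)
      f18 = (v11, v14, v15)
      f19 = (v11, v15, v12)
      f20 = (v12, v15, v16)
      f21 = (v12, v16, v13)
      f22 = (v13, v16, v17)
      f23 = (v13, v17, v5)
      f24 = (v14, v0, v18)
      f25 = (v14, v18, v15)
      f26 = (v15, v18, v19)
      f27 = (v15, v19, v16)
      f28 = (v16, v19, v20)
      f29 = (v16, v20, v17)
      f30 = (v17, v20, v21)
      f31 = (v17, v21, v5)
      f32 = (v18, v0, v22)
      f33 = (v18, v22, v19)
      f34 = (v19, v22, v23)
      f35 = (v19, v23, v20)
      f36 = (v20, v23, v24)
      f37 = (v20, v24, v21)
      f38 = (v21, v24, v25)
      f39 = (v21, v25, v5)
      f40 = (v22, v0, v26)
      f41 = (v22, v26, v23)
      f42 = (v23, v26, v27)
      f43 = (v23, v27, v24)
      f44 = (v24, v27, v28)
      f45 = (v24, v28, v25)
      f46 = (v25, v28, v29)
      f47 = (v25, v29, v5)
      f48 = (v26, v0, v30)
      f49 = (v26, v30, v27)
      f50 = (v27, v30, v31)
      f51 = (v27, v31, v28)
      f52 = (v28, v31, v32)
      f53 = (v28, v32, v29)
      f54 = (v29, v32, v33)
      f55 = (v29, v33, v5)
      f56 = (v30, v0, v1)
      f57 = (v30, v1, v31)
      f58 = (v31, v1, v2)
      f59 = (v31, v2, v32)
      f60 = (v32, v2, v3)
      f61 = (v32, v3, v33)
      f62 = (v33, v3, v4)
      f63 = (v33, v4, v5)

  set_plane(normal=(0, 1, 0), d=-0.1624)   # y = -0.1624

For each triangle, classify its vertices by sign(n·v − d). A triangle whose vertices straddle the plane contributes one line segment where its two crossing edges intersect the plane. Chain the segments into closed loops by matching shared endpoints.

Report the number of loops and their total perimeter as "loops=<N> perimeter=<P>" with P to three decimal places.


loops=1 perimeter=14.770

Straddling triangles (20 of 64):
  (v18,v0,v22) [++-] → (-0.1624, -0.1624, -2.36537)–(-1.36692, -0.1624, -1.974)  len=1.2665
  (v18,v22,v19) [+-+] → (-1.36692, -0.1624, -1.974)–(-2.11137, -0.1624, -0.949373)  len=1.2665
  (v19,v22,v23) [+--] → (-2.11137, -0.1624, -0.949373)–(-2.25333, -0.1624, -0.754)  len=0.2415
  (v19,v23,v20) [+-+] → (-2.25333, -0.1624, -0.754)–(-2.25333, -0.1624, 0.604753)  len=1.3588
  (v20,v23,v24) [+--] → (-2.25333, -0.1624, 0.604753)–(-2.25333, -0.1624, 0.754)  len=0.1492
  (v20,v24,v21) [+-+] → (-2.25333, -0.1624, 0.754)–(-1.45466, -0.1624, 1.85326)  len=1.3588
  (v21,v24,v25) [+--] → (-1.45466, -0.1624, 1.85326)–(-1.36692, -0.1624, 1.974)  len=0.1493
  (v21,v25,v5) [+-+] → (-1.36692, -0.1624, 1.974)–(-0.1624, -0.1624, 2.36537)  len=1.2665
  (v22,v0,v26) [-+-] → (-0.1624, -0.1624, -2.36537)–(0, -0.1624, -2.38723)  len=0.1639
  (v25,v29,v5) [--+] → (0, -0.1624, 2.38723)–(-0.1624, -0.1624, 2.36537)  len=0.1639
  (v26,v0,v30) [-+-] → (0, -0.1624, -2.38723)–(0.1624, -0.1624, -2.36537)  len=0.1639
  (v29,v33,v5) [--+] → (0.1624, -0.1624, 2.36537)–(0, -0.1624, 2.38723)  len=0.1639
  (v30,v0,v1) [-++] → (0.1624, -0.1624, -2.36537)–(1.36692, -0.1624, -1.974)  len=1.2665
  (v30,v1,v31) [-+-] → (1.36692, -0.1624, -1.974)–(1.45466, -0.1624, -1.85326)  len=0.1493
  (v31,v1,v2) [-++] → (1.45466, -0.1624, -1.85326)–(2.25333, -0.1624, -0.754)  len=1.3588
  (v31,v2,v32) [-+-] → (2.25333, -0.1624, -0.754)–(2.25333, -0.1624, -0.604753)  len=0.1492
  (v32,v2,v3) [-++] → (2.25333, -0.1624, -0.604753)–(2.25333, -0.1624, 0.754)  len=1.3588
  (v32,v3,v33) [-+-] → (2.25333, -0.1624, 0.754)–(2.11137, -0.1624, 0.949373)  len=0.2415
  (v33,v3,v4) [-++] → (2.11137, -0.1624, 0.949373)–(1.36692, -0.1624, 1.974)  len=1.2665
  (v33,v4,v5) [-++] → (1.36692, -0.1624, 1.974)–(0.1624, -0.1624, 2.36537)  len=1.2665

Chained into 1 loop(s):
  loop 1: 20 segments, perimeter = 14.7696
Total perimeter = 14.770


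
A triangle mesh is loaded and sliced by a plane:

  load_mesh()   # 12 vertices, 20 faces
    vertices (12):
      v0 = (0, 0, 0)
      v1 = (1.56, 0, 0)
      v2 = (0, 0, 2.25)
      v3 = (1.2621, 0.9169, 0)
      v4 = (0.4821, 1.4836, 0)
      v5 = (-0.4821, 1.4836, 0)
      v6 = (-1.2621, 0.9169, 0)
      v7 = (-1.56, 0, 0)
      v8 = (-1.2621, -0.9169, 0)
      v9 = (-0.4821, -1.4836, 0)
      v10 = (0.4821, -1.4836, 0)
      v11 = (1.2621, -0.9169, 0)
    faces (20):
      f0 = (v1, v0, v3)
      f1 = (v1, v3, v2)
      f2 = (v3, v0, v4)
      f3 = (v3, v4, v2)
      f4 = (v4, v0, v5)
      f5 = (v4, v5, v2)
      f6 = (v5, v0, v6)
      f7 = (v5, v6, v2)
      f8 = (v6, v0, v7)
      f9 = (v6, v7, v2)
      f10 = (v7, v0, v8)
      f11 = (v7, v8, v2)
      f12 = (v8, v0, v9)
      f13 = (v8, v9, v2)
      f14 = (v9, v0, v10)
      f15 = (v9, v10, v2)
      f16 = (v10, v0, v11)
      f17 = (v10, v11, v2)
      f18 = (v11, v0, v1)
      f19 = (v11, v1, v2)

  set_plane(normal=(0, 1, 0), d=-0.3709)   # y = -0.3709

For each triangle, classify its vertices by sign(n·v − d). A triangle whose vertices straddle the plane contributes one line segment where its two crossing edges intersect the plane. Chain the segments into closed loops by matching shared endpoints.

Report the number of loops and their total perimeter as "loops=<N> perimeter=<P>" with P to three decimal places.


loops=1 perimeter=7.426

Straddling triangles (10 of 20):
  (v7,v0,v8) [++-] → (-0.510539, -0.3709, 0)–(-1.43949, -0.3709, 0)  len=0.9290
  (v7,v8,v2) [+-+] → (-1.43949, -0.3709, 0)–(-0.510539, -0.3709, 1.33984)  len=1.6304
  (v8,v0,v9) [-+-] → (-0.510539, -0.3709, 0)–(-0.120525, -0.3709, 0)  len=0.3900
  (v8,v9,v2) [--+] → (-0.120525, -0.3709, 1.6875)–(-0.510539, -0.3709, 1.33984)  len=0.5225
  (v9,v0,v10) [-+-] → (-0.120525, -0.3709, 0)–(0.120525, -0.3709, 0)  len=0.2410
  (v9,v10,v2) [--+] → (0.120525, -0.3709, 1.6875)–(-0.120525, -0.3709, 1.6875)  len=0.2410
  (v10,v0,v11) [-+-] → (0.120525, -0.3709, 0)–(0.510539, -0.3709, 0)  len=0.3900
  (v10,v11,v2) [--+] → (0.510539, -0.3709, 1.33984)–(0.120525, -0.3709, 1.6875)  len=0.5225
  (v11,v0,v1) [-++] → (0.510539, -0.3709, 0)–(1.43949, -0.3709, 0)  len=0.9290
  (v11,v1,v2) [-++] → (1.43949, -0.3709, 0)–(0.510539, -0.3709, 1.33984)  len=1.6304

Chained into 1 loop(s):
  loop 1: 10 segments, perimeter = 7.4257
Total perimeter = 7.426
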